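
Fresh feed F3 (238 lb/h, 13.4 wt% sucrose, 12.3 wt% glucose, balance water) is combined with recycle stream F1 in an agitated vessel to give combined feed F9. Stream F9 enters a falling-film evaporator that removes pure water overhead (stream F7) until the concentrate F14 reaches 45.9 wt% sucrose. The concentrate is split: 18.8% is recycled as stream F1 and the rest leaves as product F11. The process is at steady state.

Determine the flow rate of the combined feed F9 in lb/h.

Overall sucrose balance (none leaves overhead): sucrose in fresh feed = sucrose in product, i.e. 238×0.134 = (1−0.188)·F14·0.459.
F14 = 31.892/(0.459×0.812) = 85.568 lb/h.
Recycle F1 = 0.188×85.568 = 16.087 lb/h.
Combined feed F9 = 238 + 16.087 = 254.09 lb/h.

254.1 lb/h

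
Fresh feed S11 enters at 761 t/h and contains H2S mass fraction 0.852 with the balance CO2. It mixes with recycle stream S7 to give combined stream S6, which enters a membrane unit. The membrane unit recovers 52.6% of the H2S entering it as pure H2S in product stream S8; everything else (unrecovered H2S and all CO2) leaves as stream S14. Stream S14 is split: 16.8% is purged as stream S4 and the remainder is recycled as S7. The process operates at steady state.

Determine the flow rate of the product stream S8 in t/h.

H2S in S6: m_A = 761×0.852 + (1−0.168)·(1−0.526)·m_A, so m_A = 648.37/0.6056 = 1070.6 t/h.
Product S8 = 0.526×1070.6 = 563.12 t/h.

563.1 t/h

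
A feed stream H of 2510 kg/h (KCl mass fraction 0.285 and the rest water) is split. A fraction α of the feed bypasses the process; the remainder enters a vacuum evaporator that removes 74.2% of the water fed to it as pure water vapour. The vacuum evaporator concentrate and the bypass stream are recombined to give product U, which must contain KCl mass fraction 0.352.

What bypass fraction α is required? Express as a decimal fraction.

0.641

All 2510×0.285 = 715.35 kg/h of KCl reaches U, so U = 715.35/0.352 = 2032.2 kg/h and vapour = 477.76 kg/h.
The evaporator receives (1−α)·2510 of feed at 0.715 water and removes 0.742 of that water:
0.742×0.715×(1−α)×2510 = 477.76
(1−α) = 477.76/1331.6 = 0.3588;  α = 0.6412.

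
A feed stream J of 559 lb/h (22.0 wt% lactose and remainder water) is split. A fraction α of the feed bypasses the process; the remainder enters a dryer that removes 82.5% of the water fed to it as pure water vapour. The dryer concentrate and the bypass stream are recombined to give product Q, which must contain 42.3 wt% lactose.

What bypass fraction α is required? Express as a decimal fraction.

0.254

All 559×0.220 = 122.98 lb/h of lactose reaches Q, so Q = 122.98/0.423 = 290.73 lb/h and vapour = 268.27 lb/h.
The evaporator receives (1−α)·559 of feed at 0.780 water and removes 0.825 of that water:
0.825×0.780×(1−α)×559 = 268.27
(1−α) = 268.27/359.72 = 0.7458;  α = 0.2542.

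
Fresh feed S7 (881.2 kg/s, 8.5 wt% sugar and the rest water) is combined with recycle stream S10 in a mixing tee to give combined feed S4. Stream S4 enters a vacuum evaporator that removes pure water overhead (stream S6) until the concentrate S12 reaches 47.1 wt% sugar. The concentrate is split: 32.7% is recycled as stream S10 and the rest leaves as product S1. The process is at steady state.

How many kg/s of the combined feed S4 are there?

958.5 kg/s

Overall sugar balance (none leaves overhead): sugar in fresh feed = sugar in product, i.e. 881.2×0.085 = (1−0.327)·S12·0.471.
S12 = 74.902/(0.471×0.673) = 236.3 kg/s.
Recycle S10 = 0.327×236.3 = 77.269 kg/s.
Combined feed S4 = 881.2 + 77.269 = 958.47 kg/s.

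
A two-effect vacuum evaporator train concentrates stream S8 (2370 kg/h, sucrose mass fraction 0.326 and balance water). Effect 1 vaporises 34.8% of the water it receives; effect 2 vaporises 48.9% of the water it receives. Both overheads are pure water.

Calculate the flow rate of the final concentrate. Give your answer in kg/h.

1305 kg/h

water in feed = 2370×0.674 = 1597.4 kg/h.
After stage 1: water left = (1−0.348)×1597.4 = 1041.5; stream total = 1814.1 kg/h.
After stage 2: water left = (1−0.489)×1041.5 = 532.2; final concentrate = 1304.8 kg/h.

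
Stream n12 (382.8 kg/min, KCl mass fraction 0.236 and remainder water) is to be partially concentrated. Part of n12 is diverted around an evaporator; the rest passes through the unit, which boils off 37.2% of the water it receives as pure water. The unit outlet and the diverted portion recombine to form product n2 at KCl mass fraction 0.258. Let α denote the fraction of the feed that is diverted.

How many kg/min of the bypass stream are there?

267.9 kg/min

All 382.8×0.236 = 90.341 kg/min of KCl reaches n2, so n2 = 90.341/0.258 = 350.16 kg/min and vapour = 32.642 kg/min.
The evaporator receives (1−α)·382.8 of feed at 0.764 water and removes 0.372 of that water:
0.372×0.764×(1−α)×382.8 = 32.642
(1−α) = 32.642/108.79 = 0.3000;  α = 0.7000.
Bypass flow = 0.7000×382.8 = 267.95 kg/min.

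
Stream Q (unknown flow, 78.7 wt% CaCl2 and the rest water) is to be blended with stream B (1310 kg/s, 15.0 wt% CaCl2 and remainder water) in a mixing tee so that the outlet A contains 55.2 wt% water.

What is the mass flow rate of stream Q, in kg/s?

1152 kg/s

Let Q be the unknown flow. Total out = 1310 + Q.
water balance: 1113.5 + 0.213·Q = 0.552·(1310 + Q)
(0.213 − 0.552)·Q = 0.552×1310 − 1113.5 = -390.38
Q = -390.38 / -0.339 = 1151.6 kg/s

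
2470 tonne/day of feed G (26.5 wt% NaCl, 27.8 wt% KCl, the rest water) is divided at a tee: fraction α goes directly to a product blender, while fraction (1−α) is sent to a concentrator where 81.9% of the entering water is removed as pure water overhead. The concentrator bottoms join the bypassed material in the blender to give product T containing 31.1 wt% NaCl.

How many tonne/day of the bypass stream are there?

1494 tonne/day

All 2470×0.265 = 654.55 tonne/day of NaCl reaches T, so T = 654.55/0.311 = 2104.7 tonne/day and vapour = 365.34 tonne/day.
The evaporator receives (1−α)·2470 of feed at 0.457 water and removes 0.819 of that water:
0.819×0.457×(1−α)×2470 = 365.34
(1−α) = 365.34/924.48 = 0.3952;  α = 0.6048.
Bypass flow = 0.6048×2470 = 1493.9 tonne/day.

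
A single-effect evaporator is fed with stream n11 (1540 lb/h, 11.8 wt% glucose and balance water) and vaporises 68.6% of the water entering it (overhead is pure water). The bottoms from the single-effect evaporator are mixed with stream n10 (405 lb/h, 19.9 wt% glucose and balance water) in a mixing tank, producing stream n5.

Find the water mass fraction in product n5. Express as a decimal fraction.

Vapour removed = 0.686×0.882×1540 = 931.78 lb/h; concentrate = 608.22 lb/h.
water reaching the mixer = 426.5 (from concentrate) + 405×0.801 = 750.9 lb/h.
Product flow = 608.22 + 405 = 1013.2 lb/h; water fraction = 0.741.

0.741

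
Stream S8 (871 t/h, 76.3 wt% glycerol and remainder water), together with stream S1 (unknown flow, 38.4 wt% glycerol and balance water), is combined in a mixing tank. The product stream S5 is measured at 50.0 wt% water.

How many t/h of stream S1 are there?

1975 t/h

Let S1 be the unknown flow. Total out = 871 + S1.
water balance: 206.43 + 0.616·S1 = 0.500·(871 + S1)
(0.616 − 0.500)·S1 = 0.500×871 − 206.43 = 229.07
S1 = 229.07 / 0.116 = 1974.8 t/h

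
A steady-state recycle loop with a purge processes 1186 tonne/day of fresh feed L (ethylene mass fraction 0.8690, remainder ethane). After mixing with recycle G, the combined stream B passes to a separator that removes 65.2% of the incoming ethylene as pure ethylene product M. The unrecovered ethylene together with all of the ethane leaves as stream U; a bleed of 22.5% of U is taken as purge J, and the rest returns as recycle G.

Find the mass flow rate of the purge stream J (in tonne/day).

ethane enters only via L and leaves only via the purge: 1186×0.131 = 0.225×(ethane in U), and the separator passes all ethane, so ethane in B = ethane in U = 690.52 tonne/day.
ethylene in B: m_A = 1186×0.869 + (1−0.225)·(1−0.652)·m_A, so m_A = 1030.6/0.7303 = 1411.2 tonne/day.
U = (1−0.652)×1411.2 + 690.52 = 1181.6 tonne/day.
Purge J = 0.225×1181.6 = 265.87 tonne/day.

265.9 tonne/day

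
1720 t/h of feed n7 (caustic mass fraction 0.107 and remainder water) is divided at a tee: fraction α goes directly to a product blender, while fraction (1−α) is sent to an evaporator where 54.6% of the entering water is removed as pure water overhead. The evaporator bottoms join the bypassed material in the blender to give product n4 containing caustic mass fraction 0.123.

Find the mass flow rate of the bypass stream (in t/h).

All 1720×0.107 = 184.04 t/h of caustic reaches n4, so n4 = 184.04/0.123 = 1496.3 t/h and vapour = 223.74 t/h.
The evaporator receives (1−α)·1720 of feed at 0.893 water and removes 0.546 of that water:
0.546×0.893×(1−α)×1720 = 223.74
(1−α) = 223.74/838.63 = 0.2668;  α = 0.7332.
Bypass flow = 0.7332×1720 = 1261.1 t/h.

1261 t/h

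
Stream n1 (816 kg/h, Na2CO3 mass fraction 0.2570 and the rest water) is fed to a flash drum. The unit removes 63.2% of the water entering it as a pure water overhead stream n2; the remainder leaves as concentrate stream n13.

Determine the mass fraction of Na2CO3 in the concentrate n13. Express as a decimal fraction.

Na2CO3 is not removed: 816×0.257 = 209.71 kg/h of Na2CO3 enters n13.
water entering = 816×0.743 = 606.29 kg/h; overhead removed = 0.632×606.29 = 383.17 kg/h.
Concentrate = 816 − 383.17 = 432.83 kg/h.
Mass fraction = 209.71/432.83 = 0.4845.

0.4845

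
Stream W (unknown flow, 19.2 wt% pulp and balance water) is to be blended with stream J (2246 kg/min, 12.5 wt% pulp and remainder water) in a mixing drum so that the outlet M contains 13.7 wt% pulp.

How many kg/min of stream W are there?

490 kg/min

Let W be the unknown flow. Total out = 2246 + W.
pulp balance: 280.75 + 0.192·W = 0.137·(2246 + W)
(0.192 − 0.137)·W = 0.137×2246 − 280.75 = 26.952
W = 26.952 / 0.055 = 490.04 kg/min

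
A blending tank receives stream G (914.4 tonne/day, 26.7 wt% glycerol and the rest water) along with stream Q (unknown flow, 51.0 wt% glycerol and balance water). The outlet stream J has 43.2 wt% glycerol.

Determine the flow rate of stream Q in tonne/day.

1934 tonne/day

Let Q be the unknown flow. Total out = 914.4 + Q.
glycerol balance: 244.14 + 0.510·Q = 0.432·(914.4 + Q)
(0.510 − 0.432)·Q = 0.432×914.4 − 244.14 = 150.88
Q = 150.88 / 0.078 = 1934.3 tonne/day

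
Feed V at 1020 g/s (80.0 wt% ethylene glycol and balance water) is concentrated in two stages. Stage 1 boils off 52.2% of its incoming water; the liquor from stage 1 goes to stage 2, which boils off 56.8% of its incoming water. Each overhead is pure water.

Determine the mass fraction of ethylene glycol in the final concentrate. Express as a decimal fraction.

0.951

water in feed = 1020×0.200 = 204 g/s.
After stage 1: water left = (1−0.522)×204 = 97.512; stream total = 913.51 g/s.
After stage 2: water left = (1−0.568)×97.512 = 42.125; final concentrate = 858.13 g/s.
ethylene glycol fraction = 816/858.13 = 0.951.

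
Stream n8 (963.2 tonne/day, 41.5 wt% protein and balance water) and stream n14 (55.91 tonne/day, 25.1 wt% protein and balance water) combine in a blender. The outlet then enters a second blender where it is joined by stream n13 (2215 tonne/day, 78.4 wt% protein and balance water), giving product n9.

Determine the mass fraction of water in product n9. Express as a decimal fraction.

Overall, product flow = 3234.1 tonne/day.
water in = 963.2×0.585 + 55.91×0.749 + 2215×0.216 = 1083.8 tonne/day.
water fraction in n9 = 0.335.

0.335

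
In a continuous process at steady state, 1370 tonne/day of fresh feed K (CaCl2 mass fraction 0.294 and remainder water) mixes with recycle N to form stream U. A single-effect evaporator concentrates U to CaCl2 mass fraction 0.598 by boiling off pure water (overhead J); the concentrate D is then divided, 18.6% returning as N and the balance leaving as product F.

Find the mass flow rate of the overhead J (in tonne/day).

Overall CaCl2 balance (none leaves overhead): CaCl2 in fresh feed = CaCl2 in product, i.e. 1370×0.294 = (1−0.186)·D·0.598.
D = 402.78/(0.598×0.814) = 827.45 tonne/day.
Recycle N = 0.186×827.45 = 153.91 tonne/day.
Combined feed U = 1370 + 153.91 = 1523.9 tonne/day.
Overhead J = U − D = 1523.9 − 827.45 = 696.45 tonne/day.

696.5 tonne/day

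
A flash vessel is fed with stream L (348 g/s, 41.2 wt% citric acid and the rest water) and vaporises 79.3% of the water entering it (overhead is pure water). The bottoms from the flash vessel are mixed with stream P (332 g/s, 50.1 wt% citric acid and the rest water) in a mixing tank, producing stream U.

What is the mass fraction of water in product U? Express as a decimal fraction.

0.402

Vapour removed = 0.793×0.588×348 = 162.27 g/s; concentrate = 185.73 g/s.
water reaching the mixer = 42.357 (from concentrate) + 332×0.499 = 208.03 g/s.
Product flow = 185.73 + 332 = 517.73 g/s; water fraction = 0.402.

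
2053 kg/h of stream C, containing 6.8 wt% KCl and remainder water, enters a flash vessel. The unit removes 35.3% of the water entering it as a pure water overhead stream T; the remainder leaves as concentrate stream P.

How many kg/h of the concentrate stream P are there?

water entering = 2053×0.932 = 1913.4 kg/h; overhead removed = 0.353×1913.4 = 675.43 kg/h.
Concentrate = 2053 − 675.43 = 1377.6 kg/h.

1378 kg/h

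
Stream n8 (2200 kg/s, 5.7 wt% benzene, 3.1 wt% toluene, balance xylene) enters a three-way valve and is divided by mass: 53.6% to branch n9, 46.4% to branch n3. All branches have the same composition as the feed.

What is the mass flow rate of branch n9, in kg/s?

1179 kg/s

Branch n9 flow = 0.536×2200 = 1179.2 kg/s.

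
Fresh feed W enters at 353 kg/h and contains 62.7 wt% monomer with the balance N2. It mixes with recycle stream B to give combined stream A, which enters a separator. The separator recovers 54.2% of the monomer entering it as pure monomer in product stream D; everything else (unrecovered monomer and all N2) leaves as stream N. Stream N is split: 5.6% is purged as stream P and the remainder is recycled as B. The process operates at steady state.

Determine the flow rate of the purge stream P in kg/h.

141.7 kg/h

N2 enters only via W and leaves only via the purge: 353×0.373 = 0.056×(N2 in N), and the separator passes all N2, so N2 in A = N2 in N = 2351.2 kg/h.
monomer in A: m_A = 353×0.627 + (1−0.056)·(1−0.542)·m_A, so m_A = 221.33/0.5676 = 389.91 kg/h.
N = (1−0.542)×389.91 + 2351.2 = 2529.8 kg/h.
Purge P = 0.056×2529.8 = 141.67 kg/h.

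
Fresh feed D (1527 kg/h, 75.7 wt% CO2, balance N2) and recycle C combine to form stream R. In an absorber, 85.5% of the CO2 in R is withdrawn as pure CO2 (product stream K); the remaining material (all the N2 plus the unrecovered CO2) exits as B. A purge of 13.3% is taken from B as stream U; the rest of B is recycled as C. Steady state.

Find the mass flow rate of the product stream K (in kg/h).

1130 kg/h

CO2 in R: m_A = 1527×0.757 + (1−0.133)·(1−0.855)·m_A, so m_A = 1155.9/0.8743 = 1322.2 kg/h.
Product K = 0.855×1322.2 = 1130.4 kg/h.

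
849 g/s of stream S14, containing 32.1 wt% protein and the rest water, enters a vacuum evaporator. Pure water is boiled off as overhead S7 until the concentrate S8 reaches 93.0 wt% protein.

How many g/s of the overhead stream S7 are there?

556 g/s

protein is conserved: 849×0.321 = 272.53 g/s all reports to the concentrate.
Concentrate = 272.53/(target fraction) = 293.04 g/s.
Overhead = 849 − 293.04 = 555.96 g/s.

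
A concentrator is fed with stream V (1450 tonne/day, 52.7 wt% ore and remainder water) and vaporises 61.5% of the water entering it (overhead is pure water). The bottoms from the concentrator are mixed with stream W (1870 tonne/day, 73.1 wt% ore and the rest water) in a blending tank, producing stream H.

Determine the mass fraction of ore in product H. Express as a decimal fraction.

Vapour removed = 0.615×0.473×1450 = 421.8 tonne/day; concentrate = 1028.2 tonne/day.
ore reaching the mixer = 764.15 (from concentrate) + 1870×0.731 = 2131.1 tonne/day.
Product flow = 1028.2 + 1870 = 2898.2 tonne/day; ore fraction = 0.7353.

0.7353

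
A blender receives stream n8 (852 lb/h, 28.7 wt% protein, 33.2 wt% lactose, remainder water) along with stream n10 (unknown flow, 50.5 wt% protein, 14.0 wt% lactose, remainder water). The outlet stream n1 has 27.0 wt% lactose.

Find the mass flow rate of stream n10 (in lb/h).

Let n10 be the unknown flow. Total out = 852 + n10.
lactose balance: 282.86 + 0.140·n10 = 0.270·(852 + n10)
(0.140 − 0.270)·n10 = 0.270×852 − 282.86 = -52.824
n10 = -52.824 / -0.130 = 406.34 lb/h

406.3 lb/h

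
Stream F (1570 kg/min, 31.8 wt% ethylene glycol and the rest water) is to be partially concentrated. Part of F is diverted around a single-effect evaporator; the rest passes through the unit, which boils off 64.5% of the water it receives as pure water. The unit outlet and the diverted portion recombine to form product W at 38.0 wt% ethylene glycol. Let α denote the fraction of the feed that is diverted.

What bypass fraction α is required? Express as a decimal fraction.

All 1570×0.318 = 499.26 kg/min of ethylene glycol reaches W, so W = 499.26/0.380 = 1313.8 kg/min and vapour = 256.16 kg/min.
The evaporator receives (1−α)·1570 of feed at 0.682 water and removes 0.645 of that water:
0.645×0.682×(1−α)×1570 = 256.16
(1−α) = 256.16/690.63 = 0.3709;  α = 0.6291.

0.629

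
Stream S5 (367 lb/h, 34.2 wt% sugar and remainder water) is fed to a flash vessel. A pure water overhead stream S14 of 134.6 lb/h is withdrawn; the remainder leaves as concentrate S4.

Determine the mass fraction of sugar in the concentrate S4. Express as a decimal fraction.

sugar is not removed: 367×0.342 = 125.51 lb/h of sugar enters S4.
Concentrate = 367 − 134.6 = 232.4 lb/h.
Mass fraction = 125.51/232.4 = 0.5401.

0.5401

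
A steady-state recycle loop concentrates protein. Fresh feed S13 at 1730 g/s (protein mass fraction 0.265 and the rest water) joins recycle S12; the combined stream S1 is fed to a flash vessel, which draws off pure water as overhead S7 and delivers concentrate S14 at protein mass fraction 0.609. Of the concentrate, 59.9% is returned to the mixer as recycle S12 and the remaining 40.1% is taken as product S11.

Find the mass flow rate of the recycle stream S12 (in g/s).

1124 g/s

Overall protein balance (none leaves overhead): protein in fresh feed = protein in product, i.e. 1730×0.265 = (1−0.599)·S14·0.609.
S14 = 458.45/(0.609×0.401) = 1877.3 g/s.
Recycle S12 = 0.599×1877.3 = 1124.5 g/s.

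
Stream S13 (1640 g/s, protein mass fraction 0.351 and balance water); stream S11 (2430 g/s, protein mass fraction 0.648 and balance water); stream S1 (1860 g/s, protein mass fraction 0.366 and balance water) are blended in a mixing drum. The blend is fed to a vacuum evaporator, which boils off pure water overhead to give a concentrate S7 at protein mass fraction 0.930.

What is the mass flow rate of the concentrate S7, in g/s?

3044 g/s

protein entering = 1640×0.351 + 2430×0.648 + 1860×0.366 = 2831 g/s.
All protein reports to S7, so S7 = 2831/0.930 = 3044.1 g/s.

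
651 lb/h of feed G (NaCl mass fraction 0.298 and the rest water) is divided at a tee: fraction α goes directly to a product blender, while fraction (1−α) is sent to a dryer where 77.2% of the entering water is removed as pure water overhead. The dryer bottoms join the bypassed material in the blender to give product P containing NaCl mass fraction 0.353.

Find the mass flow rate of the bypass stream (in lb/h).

All 651×0.298 = 194 lb/h of NaCl reaches P, so P = 194/0.353 = 549.57 lb/h and vapour = 101.43 lb/h.
The evaporator receives (1−α)·651 of feed at 0.702 water and removes 0.772 of that water:
0.772×0.702×(1−α)×651 = 101.43
(1−α) = 101.43/352.81 = 0.2875;  α = 0.7125.
Bypass flow = 0.7125×651 = 463.84 lb/h.

463.8 lb/h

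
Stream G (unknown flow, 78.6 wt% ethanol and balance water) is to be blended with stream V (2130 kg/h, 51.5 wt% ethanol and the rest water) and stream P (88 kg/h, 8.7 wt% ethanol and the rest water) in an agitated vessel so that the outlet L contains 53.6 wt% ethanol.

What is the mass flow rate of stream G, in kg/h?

Let G be the unknown flow. Total out = 2218 + G.
ethanol balance: 1104.6 + 0.786·G = 0.536·(2218 + G)
(0.786 − 0.536)·G = 0.536×2218 − 1104.6 = 84.242
G = 84.242 / 0.250 = 336.97 kg/h

337 kg/h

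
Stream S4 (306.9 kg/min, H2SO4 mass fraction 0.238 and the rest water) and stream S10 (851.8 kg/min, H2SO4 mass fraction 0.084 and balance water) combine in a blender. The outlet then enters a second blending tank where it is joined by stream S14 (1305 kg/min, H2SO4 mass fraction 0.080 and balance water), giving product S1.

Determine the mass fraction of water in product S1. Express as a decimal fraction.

Overall, product flow = 2463.7 kg/min.
water in = 306.9×0.762 + 851.8×0.916 + 1305×0.920 = 2214.7 kg/min.
water fraction in S1 = 0.899.

0.899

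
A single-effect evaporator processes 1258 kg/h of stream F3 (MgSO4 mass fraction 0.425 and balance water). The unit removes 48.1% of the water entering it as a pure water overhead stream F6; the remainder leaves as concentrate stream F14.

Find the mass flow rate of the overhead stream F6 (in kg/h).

347.9 kg/h

water entering = 1258×0.575 = 723.35 kg/h; overhead removed = 0.481×723.35 = 347.93 kg/h.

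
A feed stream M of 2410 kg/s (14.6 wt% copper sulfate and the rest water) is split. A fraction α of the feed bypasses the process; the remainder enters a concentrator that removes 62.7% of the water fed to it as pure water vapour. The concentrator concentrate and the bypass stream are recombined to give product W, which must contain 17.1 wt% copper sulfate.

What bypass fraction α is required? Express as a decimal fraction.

All 2410×0.146 = 351.86 kg/s of copper sulfate reaches W, so W = 351.86/0.171 = 2057.7 kg/s and vapour = 352.34 kg/s.
The evaporator receives (1−α)·2410 of feed at 0.854 water and removes 0.627 of that water:
0.627×0.854×(1−α)×2410 = 352.34
(1−α) = 352.34/1290.5 = 0.2730;  α = 0.7270.

0.727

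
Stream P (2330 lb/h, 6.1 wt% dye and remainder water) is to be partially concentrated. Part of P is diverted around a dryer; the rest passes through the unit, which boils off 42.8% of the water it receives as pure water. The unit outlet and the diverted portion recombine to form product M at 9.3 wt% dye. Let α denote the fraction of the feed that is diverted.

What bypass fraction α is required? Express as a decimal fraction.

0.144

All 2330×0.061 = 142.13 lb/h of dye reaches M, so M = 142.13/0.093 = 1528.3 lb/h and vapour = 801.72 lb/h.
The evaporator receives (1−α)·2330 of feed at 0.939 water and removes 0.428 of that water:
0.428×0.939×(1−α)×2330 = 801.72
(1−α) = 801.72/936.41 = 0.8562;  α = 0.1438.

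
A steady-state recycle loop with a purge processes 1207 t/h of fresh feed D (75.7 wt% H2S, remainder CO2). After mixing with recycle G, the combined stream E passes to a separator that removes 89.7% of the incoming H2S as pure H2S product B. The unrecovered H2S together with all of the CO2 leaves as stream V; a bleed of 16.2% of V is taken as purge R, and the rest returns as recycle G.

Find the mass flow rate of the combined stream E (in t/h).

CO2 enters only via D and leaves only via the purge: 1207×0.243 = 0.162×(CO2 in V), and the separator passes all CO2, so CO2 in E = CO2 in V = 1810.5 t/h.
H2S in E: m_A = 1207×0.757 + (1−0.162)·(1−0.897)·m_A, so m_A = 913.7/0.9137 = 1000 t/h.
E = 1000 + 1810.5 = 2810.5 t/h.

2811 t/h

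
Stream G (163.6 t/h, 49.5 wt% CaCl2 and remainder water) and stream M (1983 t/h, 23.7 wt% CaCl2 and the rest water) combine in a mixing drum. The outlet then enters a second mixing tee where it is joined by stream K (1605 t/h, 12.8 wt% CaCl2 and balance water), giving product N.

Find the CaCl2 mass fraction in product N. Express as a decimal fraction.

Overall, product flow = 3751.6 t/h.
CaCl2 in = 163.6×0.495 + 1983×0.237 + 1605×0.128 = 756.39 t/h.
CaCl2 fraction in N = 0.202.

0.202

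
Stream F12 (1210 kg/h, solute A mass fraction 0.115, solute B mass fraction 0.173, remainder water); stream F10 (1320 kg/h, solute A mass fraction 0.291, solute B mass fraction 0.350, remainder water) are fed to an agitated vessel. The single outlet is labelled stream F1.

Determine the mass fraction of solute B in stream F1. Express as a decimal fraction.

Total flow out = 1210 + 1320 = 2530 kg/h.
solute B in = 1210×0.173 + 1320×0.350 = 671.33 kg/h.
solute B mass fraction in F1 = 671.33/2530 = 0.265.

0.265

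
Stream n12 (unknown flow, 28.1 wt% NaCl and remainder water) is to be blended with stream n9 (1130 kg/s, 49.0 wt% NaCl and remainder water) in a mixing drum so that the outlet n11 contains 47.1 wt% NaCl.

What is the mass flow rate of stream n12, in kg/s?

113 kg/s

Let n12 be the unknown flow. Total out = 1130 + n12.
NaCl balance: 553.7 + 0.281·n12 = 0.471·(1130 + n12)
(0.281 − 0.471)·n12 = 0.471×1130 − 553.7 = -21.47
n12 = -21.47 / -0.190 = 113 kg/s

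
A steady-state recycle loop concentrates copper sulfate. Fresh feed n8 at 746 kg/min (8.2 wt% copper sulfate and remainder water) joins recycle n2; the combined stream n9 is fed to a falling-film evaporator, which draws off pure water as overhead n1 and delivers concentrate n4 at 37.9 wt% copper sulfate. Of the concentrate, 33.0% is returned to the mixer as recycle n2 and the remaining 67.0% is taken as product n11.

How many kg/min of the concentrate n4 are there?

240.9 kg/min

Overall copper sulfate balance (none leaves overhead): copper sulfate in fresh feed = copper sulfate in product, i.e. 746×0.082 = (1−0.330)·n4·0.379.
n4 = 61.172/(0.379×0.670) = 240.9 kg/min.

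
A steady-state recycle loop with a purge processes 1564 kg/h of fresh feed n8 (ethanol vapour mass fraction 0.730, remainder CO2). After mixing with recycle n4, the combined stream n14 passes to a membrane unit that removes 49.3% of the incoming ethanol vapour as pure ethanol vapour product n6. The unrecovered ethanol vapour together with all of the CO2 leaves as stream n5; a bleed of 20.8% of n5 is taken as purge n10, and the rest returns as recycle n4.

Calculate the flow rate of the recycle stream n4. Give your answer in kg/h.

CO2 enters only via n8 and leaves only via the purge: 1564×0.270 = 0.208×(CO2 in n5), and the membrane unit passes all CO2, so CO2 in n14 = CO2 in n5 = 2030.2 kg/h.
ethanol vapour in n14: m_A = 1564×0.730 + (1−0.208)·(1−0.493)·m_A, so m_A = 1141.7/0.5985 = 1907.8 kg/h.
n5 = (1−0.493)×1907.8 + 2030.2 = 2997.4 kg/h.
Recycle n4 = (1−0.208)×2997.4 = 2374 kg/h.

2374 kg/h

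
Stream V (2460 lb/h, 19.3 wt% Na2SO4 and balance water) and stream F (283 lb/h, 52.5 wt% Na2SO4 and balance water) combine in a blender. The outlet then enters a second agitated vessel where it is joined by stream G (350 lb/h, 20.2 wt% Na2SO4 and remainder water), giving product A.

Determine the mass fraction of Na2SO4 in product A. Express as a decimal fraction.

Overall, product flow = 3093 lb/h.
Na2SO4 in = 2460×0.193 + 283×0.525 + 350×0.202 = 694.06 lb/h.
Na2SO4 fraction in A = 0.2244.

0.2244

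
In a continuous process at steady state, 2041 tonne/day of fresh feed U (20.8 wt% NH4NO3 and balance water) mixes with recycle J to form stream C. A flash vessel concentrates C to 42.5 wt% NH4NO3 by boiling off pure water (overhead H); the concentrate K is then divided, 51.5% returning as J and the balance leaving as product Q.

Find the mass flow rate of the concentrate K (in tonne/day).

Overall NH4NO3 balance (none leaves overhead): NH4NO3 in fresh feed = NH4NO3 in product, i.e. 2041×0.208 = (1−0.515)·K·0.425.
K = 424.53/(0.425×0.485) = 2059.6 tonne/day.

2060 tonne/day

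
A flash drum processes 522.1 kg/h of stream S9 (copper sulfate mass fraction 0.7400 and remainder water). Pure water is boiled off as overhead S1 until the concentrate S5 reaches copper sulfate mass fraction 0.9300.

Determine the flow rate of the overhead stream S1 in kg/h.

106.7 kg/h

copper sulfate is conserved: 522.1×0.740 = 386.35 kg/h all reports to the concentrate.
Concentrate = 386.35/(target fraction) = 415.43 kg/h.
Overhead = 522.1 − 415.43 = 106.67 kg/h.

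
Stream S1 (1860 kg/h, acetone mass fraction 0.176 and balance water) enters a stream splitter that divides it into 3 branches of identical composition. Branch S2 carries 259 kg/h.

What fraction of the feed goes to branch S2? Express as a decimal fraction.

Fraction to S2 = 259/1860 = 0.1392.

0.139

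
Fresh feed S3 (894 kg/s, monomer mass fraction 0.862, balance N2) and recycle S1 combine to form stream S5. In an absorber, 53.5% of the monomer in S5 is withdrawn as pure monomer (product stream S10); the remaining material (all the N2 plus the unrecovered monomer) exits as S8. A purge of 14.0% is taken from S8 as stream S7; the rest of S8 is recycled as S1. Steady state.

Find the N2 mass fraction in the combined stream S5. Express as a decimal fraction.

0.407

N2 enters only via S3 and leaves only via the purge: 894×0.138 = 0.140×(N2 in S8), and the absorber passes all N2, so N2 in S5 = N2 in S8 = 881.23 kg/s.
monomer in S5: m_A = 894×0.862 + (1−0.140)·(1−0.535)·m_A, so m_A = 770.63/0.6001 = 1284.2 kg/s.
S5 = 1284.2 + 881.23 = 2165.4 kg/s.
N2 fraction in S5 = 881.23/2165.4 = 0.407.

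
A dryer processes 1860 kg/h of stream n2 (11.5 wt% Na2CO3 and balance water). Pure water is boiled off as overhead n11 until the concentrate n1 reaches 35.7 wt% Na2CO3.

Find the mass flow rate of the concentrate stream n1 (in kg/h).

599.2 kg/h

Na2CO3 is conserved: 1860×0.115 = 213.9 kg/h all reports to the concentrate.
Concentrate = 213.9/(target fraction) = 599.16 kg/h.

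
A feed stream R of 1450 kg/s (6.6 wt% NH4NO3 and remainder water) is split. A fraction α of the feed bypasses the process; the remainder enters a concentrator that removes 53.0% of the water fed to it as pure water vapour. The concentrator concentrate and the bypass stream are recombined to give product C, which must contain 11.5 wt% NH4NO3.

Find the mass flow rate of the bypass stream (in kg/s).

All 1450×0.066 = 95.7 kg/s of NH4NO3 reaches C, so C = 95.7/0.115 = 832.17 kg/s and vapour = 617.83 kg/s.
The evaporator receives (1−α)·1450 of feed at 0.934 water and removes 0.530 of that water:
0.530×0.934×(1−α)×1450 = 617.83
(1−α) = 617.83/717.78 = 0.8607;  α = 0.1393.
Bypass flow = 0.1393×1450 = 201.92 kg/s.

201.9 kg/s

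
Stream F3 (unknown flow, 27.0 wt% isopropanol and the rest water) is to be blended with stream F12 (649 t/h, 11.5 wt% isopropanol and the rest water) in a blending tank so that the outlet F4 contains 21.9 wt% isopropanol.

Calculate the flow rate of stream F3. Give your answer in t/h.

1323 t/h

Let F3 be the unknown flow. Total out = 649 + F3.
isopropanol balance: 74.635 + 0.270·F3 = 0.219·(649 + F3)
(0.270 − 0.219)·F3 = 0.219×649 − 74.635 = 67.496
F3 = 67.496 / 0.051 = 1323.5 t/h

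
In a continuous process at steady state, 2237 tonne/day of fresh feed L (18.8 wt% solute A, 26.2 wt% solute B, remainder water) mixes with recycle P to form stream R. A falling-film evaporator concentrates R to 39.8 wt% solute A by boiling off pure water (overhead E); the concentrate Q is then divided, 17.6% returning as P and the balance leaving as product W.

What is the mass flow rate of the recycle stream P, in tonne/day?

Overall solute A balance (none leaves overhead): solute A in fresh feed = solute A in product, i.e. 2237×0.188 = (1−0.176)·Q·0.398.
Q = 420.56/(0.398×0.824) = 1282.4 tonne/day.
Recycle P = 0.176×1282.4 = 225.7 tonne/day.

225.7 tonne/day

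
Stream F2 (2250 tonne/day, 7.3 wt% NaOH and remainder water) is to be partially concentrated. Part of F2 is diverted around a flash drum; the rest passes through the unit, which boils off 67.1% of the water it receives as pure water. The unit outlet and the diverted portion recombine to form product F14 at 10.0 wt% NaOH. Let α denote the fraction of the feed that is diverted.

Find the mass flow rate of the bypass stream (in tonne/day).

1273 tonne/day

All 2250×0.073 = 164.25 tonne/day of NaOH reaches F14, so F14 = 164.25/0.100 = 1642.5 tonne/day and vapour = 607.5 tonne/day.
The evaporator receives (1−α)·2250 of feed at 0.927 water and removes 0.671 of that water:
0.671×0.927×(1−α)×2250 = 607.5
(1−α) = 607.5/1399.5 = 0.4341;  α = 0.5659.
Bypass flow = 0.5659×2250 = 1273.3 tonne/day.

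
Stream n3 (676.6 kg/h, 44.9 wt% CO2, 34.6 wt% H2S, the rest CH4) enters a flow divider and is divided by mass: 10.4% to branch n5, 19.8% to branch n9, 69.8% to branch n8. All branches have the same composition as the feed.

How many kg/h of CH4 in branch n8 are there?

Branch n8 total = 0.698×676.6 = 472.27 kg/h.
CH4 in n8 = 0.205×472.27 = 96.815 kg/h.

96.81 kg/h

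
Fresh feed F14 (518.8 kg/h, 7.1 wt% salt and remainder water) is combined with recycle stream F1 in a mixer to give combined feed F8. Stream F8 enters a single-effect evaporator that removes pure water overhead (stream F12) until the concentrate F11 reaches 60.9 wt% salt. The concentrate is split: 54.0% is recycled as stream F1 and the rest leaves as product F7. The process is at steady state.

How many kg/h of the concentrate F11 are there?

Overall salt balance (none leaves overhead): salt in fresh feed = salt in product, i.e. 518.8×0.071 = (1−0.540)·F11·0.609.
F11 = 36.835/(0.609×0.460) = 131.49 kg/h.

131.5 kg/h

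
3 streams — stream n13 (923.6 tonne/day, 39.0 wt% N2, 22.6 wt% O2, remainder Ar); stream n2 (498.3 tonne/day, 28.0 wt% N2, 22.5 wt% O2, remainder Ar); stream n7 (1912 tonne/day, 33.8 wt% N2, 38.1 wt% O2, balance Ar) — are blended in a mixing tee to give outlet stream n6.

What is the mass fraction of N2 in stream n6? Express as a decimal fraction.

0.344

Total flow out = 923.6 + 498.3 + 1912 = 3333.9 tonne/day.
N2 in = 923.6×0.390 + 498.3×0.280 + 1912×0.338 = 1146 tonne/day.
N2 mass fraction in n6 = 1146/3333.9 = 0.344.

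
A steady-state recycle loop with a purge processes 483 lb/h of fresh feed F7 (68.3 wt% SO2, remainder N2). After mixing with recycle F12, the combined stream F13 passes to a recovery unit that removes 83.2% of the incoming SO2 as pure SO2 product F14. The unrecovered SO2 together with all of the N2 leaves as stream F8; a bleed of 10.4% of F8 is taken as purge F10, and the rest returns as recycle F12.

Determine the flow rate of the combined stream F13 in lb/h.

N2 enters only via F7 and leaves only via the purge: 483×0.317 = 0.104×(N2 in F8), and the recovery unit passes all N2, so N2 in F13 = N2 in F8 = 1472.2 lb/h.
SO2 in F13: m_A = 483×0.683 + (1−0.104)·(1−0.832)·m_A, so m_A = 329.89/0.8495 = 388.35 lb/h.
F13 = 388.35 + 1472.2 = 1860.6 lb/h.

1861 lb/h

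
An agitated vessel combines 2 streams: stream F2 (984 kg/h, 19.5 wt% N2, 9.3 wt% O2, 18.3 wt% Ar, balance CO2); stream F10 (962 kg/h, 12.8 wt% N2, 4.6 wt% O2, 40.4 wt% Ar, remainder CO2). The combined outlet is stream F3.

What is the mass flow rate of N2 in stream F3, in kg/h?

N2 out = N2 in = 984×0.195 + 962×0.128 = 315.02 kg/h.

315 kg/h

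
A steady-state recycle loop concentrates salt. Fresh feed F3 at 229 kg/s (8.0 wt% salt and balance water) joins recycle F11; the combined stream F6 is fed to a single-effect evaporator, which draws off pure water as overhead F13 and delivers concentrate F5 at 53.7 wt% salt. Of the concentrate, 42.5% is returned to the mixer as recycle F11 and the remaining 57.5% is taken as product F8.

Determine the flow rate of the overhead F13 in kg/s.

Overall salt balance (none leaves overhead): salt in fresh feed = salt in product, i.e. 229×0.080 = (1−0.425)·F5·0.537.
F5 = 18.32/(0.537×0.575) = 59.331 kg/s.
Recycle F11 = 0.425×59.331 = 25.216 kg/s.
Combined feed F6 = 229 + 25.216 = 254.22 kg/s.
Overhead F13 = F6 − F5 = 254.22 − 59.331 = 194.88 kg/s.

194.9 kg/s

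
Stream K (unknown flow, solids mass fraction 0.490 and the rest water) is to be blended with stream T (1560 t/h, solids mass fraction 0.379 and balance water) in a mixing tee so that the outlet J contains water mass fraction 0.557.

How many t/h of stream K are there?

2124 t/h

Let K be the unknown flow. Total out = 1560 + K.
water balance: 968.76 + 0.510·K = 0.557·(1560 + K)
(0.510 − 0.557)·K = 0.557×1560 − 968.76 = -99.84
K = -99.84 / -0.047 = 2124.3 t/h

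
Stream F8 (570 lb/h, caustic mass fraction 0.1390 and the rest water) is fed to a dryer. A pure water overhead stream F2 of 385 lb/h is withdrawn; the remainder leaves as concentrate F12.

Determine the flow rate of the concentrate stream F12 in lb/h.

185 lb/h

Concentrate = 570 − 385 = 185 lb/h.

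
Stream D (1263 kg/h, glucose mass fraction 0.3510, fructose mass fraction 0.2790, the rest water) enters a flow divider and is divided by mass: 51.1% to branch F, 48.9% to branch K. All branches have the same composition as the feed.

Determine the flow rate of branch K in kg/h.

617.6 kg/h

Branch K flow = 0.489×1263 = 617.61 kg/h.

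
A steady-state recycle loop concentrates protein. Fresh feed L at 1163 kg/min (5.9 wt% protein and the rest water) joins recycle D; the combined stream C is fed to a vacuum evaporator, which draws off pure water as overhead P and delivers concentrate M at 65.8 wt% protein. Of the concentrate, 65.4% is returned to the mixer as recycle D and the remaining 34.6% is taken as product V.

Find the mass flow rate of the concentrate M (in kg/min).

301.4 kg/min

Overall protein balance (none leaves overhead): protein in fresh feed = protein in product, i.e. 1163×0.059 = (1−0.654)·M·0.658.
M = 68.617/(0.658×0.346) = 301.39 kg/min.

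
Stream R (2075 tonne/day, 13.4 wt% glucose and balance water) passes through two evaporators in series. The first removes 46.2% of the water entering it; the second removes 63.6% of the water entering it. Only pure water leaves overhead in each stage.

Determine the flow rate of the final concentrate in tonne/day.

water in feed = 2075×0.866 = 1797 tonne/day.
After stage 1: water left = (1−0.462)×1797 = 966.76; stream total = 1244.8 tonne/day.
After stage 2: water left = (1−0.636)×966.76 = 351.9; final concentrate = 629.95 tonne/day.

630 tonne/day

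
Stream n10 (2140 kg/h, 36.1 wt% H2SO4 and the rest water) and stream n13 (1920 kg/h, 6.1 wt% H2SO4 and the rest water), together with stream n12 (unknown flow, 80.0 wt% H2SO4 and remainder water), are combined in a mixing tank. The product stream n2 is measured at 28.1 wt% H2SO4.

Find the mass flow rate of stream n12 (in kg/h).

484 kg/h

Let n12 be the unknown flow. Total out = 4060 + n12.
H2SO4 balance: 889.66 + 0.800·n12 = 0.281·(4060 + n12)
(0.800 − 0.281)·n12 = 0.281×4060 − 889.66 = 251.2
n12 = 251.2 / 0.519 = 484.01 kg/h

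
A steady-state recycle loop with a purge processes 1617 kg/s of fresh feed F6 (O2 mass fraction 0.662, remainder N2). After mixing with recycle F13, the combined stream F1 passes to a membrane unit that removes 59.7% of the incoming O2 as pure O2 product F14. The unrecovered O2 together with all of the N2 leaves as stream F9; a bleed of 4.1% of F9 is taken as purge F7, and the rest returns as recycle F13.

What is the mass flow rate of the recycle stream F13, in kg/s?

N2 enters only via F6 and leaves only via the purge: 1617×0.338 = 0.041×(N2 in F9), and the membrane unit passes all N2, so N2 in F1 = N2 in F9 = 13330 kg/s.
O2 in F1: m_A = 1617×0.662 + (1−0.041)·(1−0.597)·m_A, so m_A = 1070.5/0.6135 = 1744.8 kg/s.
F9 = (1−0.597)×1744.8 + 13330 = 14034 kg/s.
Recycle F13 = (1−0.041)×14034 = 13458 kg/s.

13460 kg/s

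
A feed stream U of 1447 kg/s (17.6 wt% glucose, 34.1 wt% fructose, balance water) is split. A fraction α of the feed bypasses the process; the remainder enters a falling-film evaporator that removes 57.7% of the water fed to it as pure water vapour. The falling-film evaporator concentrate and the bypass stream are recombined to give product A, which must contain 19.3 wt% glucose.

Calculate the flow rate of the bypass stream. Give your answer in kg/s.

989.7 kg/s

All 1447×0.176 = 254.67 kg/s of glucose reaches A, so A = 254.67/0.193 = 1319.5 kg/s and vapour = 127.46 kg/s.
The evaporator receives (1−α)·1447 of feed at 0.483 water and removes 0.577 of that water:
0.577×0.483×(1−α)×1447 = 127.46
(1−α) = 127.46/403.27 = 0.3161;  α = 0.6839.
Bypass flow = 0.6839×1447 = 989.66 kg/s.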